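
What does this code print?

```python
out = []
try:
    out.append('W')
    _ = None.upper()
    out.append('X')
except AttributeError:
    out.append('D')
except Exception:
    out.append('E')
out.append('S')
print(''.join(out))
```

Execution trace: 'W' (try body) → 'D' (except AttributeError) → 'S' (after the try/except). Output: WDS

Answer: WDS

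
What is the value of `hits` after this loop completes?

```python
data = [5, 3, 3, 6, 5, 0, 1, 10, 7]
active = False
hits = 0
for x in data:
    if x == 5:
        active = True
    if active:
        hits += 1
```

Count elements after first 5 in [5, 3, 3, 6, 5, 0, 1, 10, 7]
`hits` takes the values: 0 → 1 → 2 → 3 → 4 → 5 → 6 → 7 → 8 → 9

Answer: 9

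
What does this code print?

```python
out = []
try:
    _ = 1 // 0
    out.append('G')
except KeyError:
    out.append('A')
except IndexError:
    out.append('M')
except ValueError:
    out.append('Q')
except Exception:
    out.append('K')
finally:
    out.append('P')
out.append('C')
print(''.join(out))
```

Execution trace: 'K' (except Exception) → 'P' (finally) → 'C' (after the try/except). Output: KPC

Answer: KPC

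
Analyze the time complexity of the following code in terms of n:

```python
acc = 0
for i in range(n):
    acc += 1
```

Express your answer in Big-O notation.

Each loop level contributes: n. Multiplying the contributions gives O(n).

Answer: O(n)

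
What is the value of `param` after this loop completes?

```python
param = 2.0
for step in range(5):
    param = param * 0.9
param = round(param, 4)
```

Exponential decay: 2.0 * 0.9^5
`param` takes the values: 2.0 → 1.8 → 1.62 → 1.458 → 1.3122 → 1.18098 → 1.181

Answer: 1.181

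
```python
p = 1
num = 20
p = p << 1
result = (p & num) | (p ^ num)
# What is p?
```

Trace:
`p = 1` → p = 1
`num = 20` → num = 20
`p = p << 1` → p = 2
`result = (p & num) | (p ^ num)` → result = 22
So p = 2

Answer: 2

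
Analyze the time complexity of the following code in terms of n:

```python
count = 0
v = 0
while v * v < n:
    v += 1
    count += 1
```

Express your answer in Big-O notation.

Each loop level contributes: √n. Multiplying the contributions gives O(√n).

Answer: O(√n)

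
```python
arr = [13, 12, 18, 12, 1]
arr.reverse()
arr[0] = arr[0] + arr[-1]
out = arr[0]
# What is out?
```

Trace:
`arr = [13, 12, 18, 12, 1]` → arr = [13, 12, 18, 12, 1]
`arr.reverse()` → arr = [1, 12, 18, 12, 13]
`arr[0] = arr[0] + arr[-1]` → arr = [14, 12, 18, 12, 13]
`out = arr[0]` → out = 14
So out = 14

Answer: 14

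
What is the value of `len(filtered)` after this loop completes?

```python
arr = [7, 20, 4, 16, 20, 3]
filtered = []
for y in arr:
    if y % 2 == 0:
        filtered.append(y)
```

Count even numbers in [7, 20, 4, 16, 20, 3]
`filtered` takes the values: [] → [20] → [20, 4] → [20, 4, 16] → [20, 4, 16, 20]
So `len(filtered)` = 4

Answer: 4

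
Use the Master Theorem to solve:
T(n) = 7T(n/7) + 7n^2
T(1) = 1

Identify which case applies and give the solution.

a=7, b=7, f(n)=7n^2. log_7(7) = 1. Since c=2 > 1 and the regularity condition holds (7(n/7)^2 = (7/7^2)n^2 with 7/7^2 < 1), Case 3 applies: T(n) = Θ(f(n)) = O(n^2).

Answer: O(n^2) - Case 3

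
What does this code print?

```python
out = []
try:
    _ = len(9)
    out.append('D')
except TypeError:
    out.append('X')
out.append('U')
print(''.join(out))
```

Execution trace: 'X' (except TypeError) → 'U' (after the try/except). Output: XU

Answer: XU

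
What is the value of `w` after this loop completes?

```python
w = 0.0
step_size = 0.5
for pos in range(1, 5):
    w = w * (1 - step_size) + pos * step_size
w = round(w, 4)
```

Moving average with lr=0.5
`w` takes the values: 0.0 → 0.5 → 1.25 → 2.125 → 3.0625

Answer: 3.0625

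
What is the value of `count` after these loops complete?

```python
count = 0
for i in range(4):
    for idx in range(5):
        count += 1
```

4 * 5 = 20
`count` takes the values: 0 → 1 → 2 → 3 → 4 → 5 → 6 → 7 → 8 → 9 → 10 → 11 → 12 → 13 → 14 → 15 → 16 → 17 → 18 → 19 → 20

Answer: 20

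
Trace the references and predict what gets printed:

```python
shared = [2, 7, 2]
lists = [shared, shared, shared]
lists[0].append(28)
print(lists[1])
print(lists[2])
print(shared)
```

Key concept: list of same reference.
Step by step:
`shared = [2, 7, 2]` → shared = [2, 7, 2]
`lists = [shared, shared, shared]` → lists = [[2, 7, 2], [2, 7, 2], [2, 7, 2]]
`lists[0].append(28)` → shared = [2, 7, 2, 28]; lists = [[2, 7, 2, 28], [2, 7, 2, 28], [2, 7, 2, 28]]
`print(lists[1])` → prints [2, 7, 2, 28]
`print(lists[2])` → prints [2, 7, 2, 28]
`print(shared)` → prints [2, 7, 2, 28]

Answer:
[2, 7, 2, 28]
[2, 7, 2, 28]
[2, 7, 2, 28]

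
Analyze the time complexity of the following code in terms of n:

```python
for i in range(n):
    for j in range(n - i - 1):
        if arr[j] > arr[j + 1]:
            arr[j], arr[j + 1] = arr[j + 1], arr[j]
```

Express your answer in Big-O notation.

This is Bubble sort. Time complexity: O(n²).

Answer: O(n²)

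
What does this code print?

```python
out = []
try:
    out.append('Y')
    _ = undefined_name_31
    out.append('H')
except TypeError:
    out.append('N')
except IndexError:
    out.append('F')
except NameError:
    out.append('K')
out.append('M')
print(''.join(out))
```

Execution trace: 'Y' (try body) → 'K' (except NameError) → 'M' (after the try/except). Output: YKM

Answer: YKM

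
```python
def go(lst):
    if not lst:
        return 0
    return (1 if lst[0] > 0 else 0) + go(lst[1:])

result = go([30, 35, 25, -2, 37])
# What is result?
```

Count of positive elements in [30, 35, 25, -2, 37] = 4

Answer: 4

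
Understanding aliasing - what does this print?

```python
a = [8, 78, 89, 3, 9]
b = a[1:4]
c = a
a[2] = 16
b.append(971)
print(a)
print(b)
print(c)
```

Key concept: slice vs alias.
Step by step:
`a = [8, 78, 89, 3, 9]` → a = [8, 78, 89, 3, 9]
`b = a[1:4]` → b = [78, 89, 3]
`c = a` → c = [8, 78, 89, 3, 9] (same object as a)
`a[2] = 16` → a = [8, 78, 16, 3, 9] (same object as c); c = [8, 78, 16, 3, 9] (same object as a)
`b.append(971)` → b = [78, 89, 3, 971]
`print(a)` → prints [8, 78, 16, 3, 9]
`print(b)` → prints [78, 89, 3, 971]
`print(c)` → prints [8, 78, 16, 3, 9]

Answer:
[8, 78, 16, 3, 9]
[78, 89, 3, 971]
[8, 78, 16, 3, 9]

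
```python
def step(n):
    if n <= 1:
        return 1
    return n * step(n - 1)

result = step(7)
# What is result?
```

step(7) = 7 * 6 * 5 * 4 * 3 * 2 * 1 = 5040

Answer: 5040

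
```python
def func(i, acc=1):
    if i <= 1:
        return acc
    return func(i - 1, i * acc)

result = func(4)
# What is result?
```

Accumulator trace (n, acc): (4, 1) -> (3, 4) -> (2, 12) -> (1, 24) -> return 24

Answer: 24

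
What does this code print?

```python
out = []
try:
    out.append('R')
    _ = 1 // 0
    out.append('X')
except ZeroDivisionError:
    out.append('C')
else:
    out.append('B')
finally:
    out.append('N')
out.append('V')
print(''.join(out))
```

Execution trace: 'R' (try body) → 'C' (except ZeroDivisionError) → 'N' (finally) → 'V' (after the try/except). Output: RCNV

Answer: RCNV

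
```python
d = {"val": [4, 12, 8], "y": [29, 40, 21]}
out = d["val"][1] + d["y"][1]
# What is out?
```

Trace:
`d = {"val": [4, 12, 8], "y": [29, 40, 21]}` → d = {'val': [4, 12, 8], 'y': [29, 40, 21]}
`out = d["val"][1] + d["y"][1]` → out = 52
So out = 52

Answer: 52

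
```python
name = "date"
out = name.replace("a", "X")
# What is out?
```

Trace:
`name = "date"` → name = 'date'
`out = name.replace("a", "X")` → out = 'dXte'
So out = 'dXte'

Answer: 'dXte'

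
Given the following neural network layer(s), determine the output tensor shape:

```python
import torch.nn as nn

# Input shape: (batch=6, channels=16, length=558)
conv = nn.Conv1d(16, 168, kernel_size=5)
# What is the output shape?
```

Input: (6, 16, 558) -> Output: (6, 168, 554)

Answer: (6, 168, 554)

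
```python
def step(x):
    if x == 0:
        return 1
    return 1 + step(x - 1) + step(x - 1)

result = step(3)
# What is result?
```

step(x) = 1 + 2·step(x-1), step(0)=1. Closed form: (1+1)·2^3 - 1 = 15.

Answer: 15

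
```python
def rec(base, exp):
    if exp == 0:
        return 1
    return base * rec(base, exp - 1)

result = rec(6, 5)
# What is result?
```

rec(6, 5) = 6 * 6 * 6 * 6 * 6 = 7776

Answer: 7776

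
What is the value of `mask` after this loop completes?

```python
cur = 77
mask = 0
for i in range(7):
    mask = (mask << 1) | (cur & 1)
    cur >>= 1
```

Reverse lowest 7 bits of 77
`mask` takes the values: 0 → 1 → 2 → 5 → 11 → 22 → 44 → 89

Answer: 89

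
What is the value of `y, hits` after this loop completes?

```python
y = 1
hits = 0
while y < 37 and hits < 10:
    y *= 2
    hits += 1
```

Double until >= 37 or 10 iterations
`y, hits` takes the values: (1, 0) → (2, 0) → (2, 1) → (4, 1) → (4, 2) → (8, 2) → (8, 3) → (16, 3) → (16, 4) → (32, 4) → (32, 5) → (64, 5) → (64, 6)

Answer: 64, 6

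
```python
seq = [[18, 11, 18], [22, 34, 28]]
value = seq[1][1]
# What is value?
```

Trace:
`seq = [[18, 11, 18], [22, 34, 28]]` → seq = [[18, 11, 18], [22, 34, 28]]
`value = seq[1][1]` → value = 34
So value = 34

Answer: 34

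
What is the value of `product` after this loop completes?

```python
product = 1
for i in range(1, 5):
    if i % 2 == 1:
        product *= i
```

Product of odd numbers 1 to 4
`product` takes the values: 1 → 3

Answer: 3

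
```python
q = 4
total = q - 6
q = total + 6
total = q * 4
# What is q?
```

Trace:
`q = 4` → q = 4
`total = q - 6` → total = -2
`q = total + 6` → q = 4
`total = q * 4` → total = 16
So q = 4

Answer: 4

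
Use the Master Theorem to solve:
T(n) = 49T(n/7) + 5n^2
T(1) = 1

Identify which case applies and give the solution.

a=49, b=7, f(n)=5n^2. log_7(49) = 2. Since c=2 = 2, Case 2 applies: T(n) = Θ(n^log_b(a) · log n) = O(n^2 log n).

Answer: O(n^2 log n) - Case 2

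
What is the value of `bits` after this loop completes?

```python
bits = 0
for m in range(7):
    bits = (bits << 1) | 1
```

Build 7 consecutive 1-bits: 0b1111111
`bits` takes the values: 0 → 1 → 3 → 7 → 15 → 31 → 63 → 127

Answer: 127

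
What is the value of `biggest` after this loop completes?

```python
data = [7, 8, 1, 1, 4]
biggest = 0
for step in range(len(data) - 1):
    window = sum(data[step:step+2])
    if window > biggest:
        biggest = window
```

Max sum of 2-element window in [7, 8, 1, 1, 4]
`biggest` takes the values: 0 → 15

Answer: 15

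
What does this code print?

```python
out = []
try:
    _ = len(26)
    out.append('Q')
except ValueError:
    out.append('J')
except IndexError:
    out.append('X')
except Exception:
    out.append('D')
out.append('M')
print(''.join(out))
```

Execution trace: 'D' (except Exception) → 'M' (after the try/except). Output: DM

Answer: DM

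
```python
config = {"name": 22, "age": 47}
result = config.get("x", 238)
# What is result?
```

Trace:
`config = {"name": 22, "age": 47}` → config = {'name': 22, 'age': 47}
`result = config.get("x", 238)` → result = 238
So result = 238

Answer: 238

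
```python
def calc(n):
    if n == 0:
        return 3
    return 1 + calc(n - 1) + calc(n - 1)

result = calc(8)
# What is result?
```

calc(n) = 1 + 2·calc(n-1), calc(0)=3. Closed form: (3+1)·2^8 - 1 = 1023.

Answer: 1023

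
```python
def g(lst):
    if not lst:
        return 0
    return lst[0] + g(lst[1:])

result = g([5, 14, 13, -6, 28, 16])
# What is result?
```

5 + 14 + 13 + (-6) + 28 + 16 + 0 = 70

Answer: 70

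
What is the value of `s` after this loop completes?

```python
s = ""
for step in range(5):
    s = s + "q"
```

Repeat 'q' 5 times
`s` takes the values: "" → "q" → "qq" → "qqq" → "qqqq" → "qqqqq"

Answer: "qqqqq"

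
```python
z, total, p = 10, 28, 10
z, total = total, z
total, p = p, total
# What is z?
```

Trace:
`z, total, p = 10, 28, 10` → z = 10; total = 28; p = 10
`z, total = total, z` → z = 28; total = 10
`total, p = p, total` → total = 10; p = 10
So z = 28

Answer: 28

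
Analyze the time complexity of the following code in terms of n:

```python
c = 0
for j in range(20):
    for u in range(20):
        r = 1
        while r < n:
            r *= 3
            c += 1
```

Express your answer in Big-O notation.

Each loop level contributes: 1 × 1 × log n. Multiplying the contributions gives O(log n).

Answer: O(log n)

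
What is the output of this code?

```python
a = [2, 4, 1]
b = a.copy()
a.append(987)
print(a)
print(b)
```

Key concept: list.copy() creates independent copy.
Step by step:
`a = [2, 4, 1]` → a = [2, 4, 1]
`b = a.copy()` → b = [2, 4, 1]
`a.append(987)` → a = [2, 4, 1, 987]
`print(a)` → prints [2, 4, 1, 987]
`print(b)` → prints [2, 4, 1]

Answer:
[2, 4, 1, 987]
[2, 4, 1]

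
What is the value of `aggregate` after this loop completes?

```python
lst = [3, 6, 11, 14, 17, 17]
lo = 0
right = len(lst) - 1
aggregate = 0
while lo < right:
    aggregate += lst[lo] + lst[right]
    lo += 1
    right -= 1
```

Sum of pairs from ends
`aggregate` takes the values: 0 → 20 → 43 → 68

Answer: 68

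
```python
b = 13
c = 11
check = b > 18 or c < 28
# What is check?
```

Trace:
`b = 13` → b = 13
`c = 11` → c = 11
`check = b > 18 or c < 28` → check = True
So check = True

Answer: True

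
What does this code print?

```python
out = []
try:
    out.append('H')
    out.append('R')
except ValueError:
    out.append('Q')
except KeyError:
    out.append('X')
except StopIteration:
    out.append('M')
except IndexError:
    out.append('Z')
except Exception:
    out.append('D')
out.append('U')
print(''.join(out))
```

Execution trace: 'H' (try body) → 'R' (try body, no exception) → 'U' (after the try/except). Output: HRU

Answer: HRU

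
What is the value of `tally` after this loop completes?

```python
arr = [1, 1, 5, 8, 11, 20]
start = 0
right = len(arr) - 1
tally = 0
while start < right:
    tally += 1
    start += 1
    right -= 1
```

Iterations until pointers meet (list length 6)
`tally` takes the values: 0 → 1 → 2 → 3

Answer: 3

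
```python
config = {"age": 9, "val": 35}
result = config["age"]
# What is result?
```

Trace:
`config = {"age": 9, "val": 35}` → config = {'age': 9, 'val': 35}
`result = config["age"]` → result = 9
So result = 9

Answer: 9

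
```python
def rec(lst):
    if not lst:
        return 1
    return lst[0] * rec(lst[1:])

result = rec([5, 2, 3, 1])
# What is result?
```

Product over [5, 2, 3, 1] = 5 * 2 * 3 * 1 = 30

Answer: 30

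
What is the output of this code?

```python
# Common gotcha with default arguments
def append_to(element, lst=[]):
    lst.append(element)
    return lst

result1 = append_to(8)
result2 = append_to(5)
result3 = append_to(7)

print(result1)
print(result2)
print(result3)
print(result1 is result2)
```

Key concept: mutable default argument gotcha.
Step by step:
`result1 = append_to(8)` → result1 = [8]
`result2 = append_to(5)` → result1 = [8, 5] (same object as result2); result2 = [8, 5] (same object as result1)
`result3 = append_to(7)` → result1 = [8, 5, 7] (same object as result2, result3); result2 = [8, 5, 7] (same object as result1, result3); result3 = [8, 5, 7] (same object as result1, result2)
`print(result1)` → prints [8, 5, 7]
`print(result2)` → prints [8, 5, 7]
`print(result3)` → prints [8, 5, 7]
`print(result1 is result2)` → prints True

Answer:
[8, 5, 7]
[8, 5, 7]
[8, 5, 7]
True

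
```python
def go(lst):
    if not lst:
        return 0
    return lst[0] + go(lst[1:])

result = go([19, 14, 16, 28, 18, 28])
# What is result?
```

19 + 14 + 16 + 28 + 18 + 28 + 0 = 123

Answer: 123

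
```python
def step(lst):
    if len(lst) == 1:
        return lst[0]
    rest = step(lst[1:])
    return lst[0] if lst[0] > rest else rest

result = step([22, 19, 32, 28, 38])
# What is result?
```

Recursive max over [22, 19, 32, 28, 38] = 38

Answer: 38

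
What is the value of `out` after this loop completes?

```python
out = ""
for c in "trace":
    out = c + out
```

Reverse 'trace'
`out` takes the values: "" → "t" → "rt" → "art" → "cart" → "ecart"

Answer: "ecart"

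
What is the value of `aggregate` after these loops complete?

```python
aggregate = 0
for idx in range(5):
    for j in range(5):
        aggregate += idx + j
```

Sum of all idx+j for idx,j in 5x5
`aggregate` takes the values: 0 → 1 → 3 → 6 → 10 → 11 → 13 → 16 → 20 → 25 → 27 → 30 → 34 → 39 → 45 → 48 → 52 → 57 → 63 → 70 → 74 → 79 → 85 → 92 → 100

Answer: 100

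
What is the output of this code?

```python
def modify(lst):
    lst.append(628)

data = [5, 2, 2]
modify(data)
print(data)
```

Key concept: function modifies passed list.
Step by step:
`data = [5, 2, 2]` → data = [5, 2, 2]
`modify(data)` → data = [5, 2, 2, 628]
`print(data)` → prints [5, 2, 2, 628]

Answer: [5, 2, 2, 628]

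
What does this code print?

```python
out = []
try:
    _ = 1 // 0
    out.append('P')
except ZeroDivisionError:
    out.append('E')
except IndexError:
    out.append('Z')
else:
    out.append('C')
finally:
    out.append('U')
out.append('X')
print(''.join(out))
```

Execution trace: 'E' (except ZeroDivisionError) → 'U' (finally) → 'X' (after the try/except). Output: EUX

Answer: EUX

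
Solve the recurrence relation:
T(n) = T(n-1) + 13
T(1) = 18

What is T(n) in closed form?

Unrolling: T(n) = T(1) + 13·(n-1) = 18 + 13(n-1) = 13n + 5.

Answer: T(n) = 13n + 5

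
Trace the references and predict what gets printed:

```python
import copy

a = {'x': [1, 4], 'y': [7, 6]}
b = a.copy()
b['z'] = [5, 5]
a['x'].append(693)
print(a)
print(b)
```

Key concept: shallow copy of dict with mutable values.
Step by step:
`a = {'x': [1, 4], 'y': [7, 6]}` → a = {'x': [1, 4], 'y': [7, 6]}
`b = a.copy()` → b = {'x': [1, 4], 'y': [7, 6]}
`b['z'] = [5, 5]` → b = {'x': [1, 4], 'y': [7, 6], 'z': [5, 5]}
`a['x'].append(693)` → a = {'x': [1, 4, 693], 'y': [7, 6]}; b = {'x': [1, 4, 693], 'y': [7, 6], 'z': [5, 5]}
`print(a)` → prints {'x': [1, 4, 693], 'y': [7, 6]}
`print(b)` → prints {'x': [1, 4, 693], 'y': [7, 6], 'z': [5, 5]}

Answer:
{'x': [1, 4, 693], 'y': [7, 6]}
{'x': [1, 4, 693], 'y': [7, 6], 'z': [5, 5]}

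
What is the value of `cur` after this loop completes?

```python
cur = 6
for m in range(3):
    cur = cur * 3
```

Multiply by 3, 3 times: 6 * 3^3 = 162
`cur` takes the values: 6 → 18 → 54 → 162

Answer: 162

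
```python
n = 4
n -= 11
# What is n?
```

Trace:
`n = 4` → n = 4
`n -= 11` → n = -7
So n = -7

Answer: -7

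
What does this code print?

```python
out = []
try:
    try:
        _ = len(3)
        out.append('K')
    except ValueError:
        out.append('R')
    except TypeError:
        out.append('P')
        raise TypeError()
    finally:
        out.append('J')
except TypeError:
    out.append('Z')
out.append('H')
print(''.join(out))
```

Execution trace: 'P' (inner except TypeError) → 'J' (inner finally) → 'Z' (outer except TypeError) → 'H' (after the try/except). Output: PJZH

Answer: PJZH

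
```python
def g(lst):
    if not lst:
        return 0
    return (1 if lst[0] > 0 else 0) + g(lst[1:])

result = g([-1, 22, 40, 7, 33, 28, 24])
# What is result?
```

Count of positive elements in [-1, 22, 40, 7, 33, 28, 24] = 6

Answer: 6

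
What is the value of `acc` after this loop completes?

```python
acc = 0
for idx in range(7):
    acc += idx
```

Sum of 0 to 6 = 21
`acc` takes the values: 0 → 1 → 3 → 6 → 10 → 15 → 21

Answer: 21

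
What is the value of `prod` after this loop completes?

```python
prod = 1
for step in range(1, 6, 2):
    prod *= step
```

Product of 1, 3, 5, ... up to 5
`prod` takes the values: 1 → 3 → 15

Answer: 15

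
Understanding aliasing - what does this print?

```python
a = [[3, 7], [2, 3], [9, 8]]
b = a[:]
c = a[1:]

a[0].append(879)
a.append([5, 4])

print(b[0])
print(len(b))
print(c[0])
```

Key concept: slice with nested mutation.
Step by step:
`a = [[3, 7], [2, 3], [9, 8]]` → a = [[3, 7], [2, 3], [9, 8]]
`b = a[:]` → b = [[3, 7], [2, 3], [9, 8]]
`c = a[1:]` → c = [[2, 3], [9, 8]]
`a[0].append(879)` → a = [[3, 7, 879], [2, 3], [9, 8]]; b = [[3, 7, 879], [2, 3], [9, 8]]
`a.append([5, 4])` → a = [[3, 7, 879], [2, 3], [9, 8], [5, 4]]
`print(b[0])` → prints [3, 7, 879]
`print(len(b))` → prints 3
`print(c[0])` → prints [2, 3]

Answer:
[3, 7, 879]
3
[2, 3]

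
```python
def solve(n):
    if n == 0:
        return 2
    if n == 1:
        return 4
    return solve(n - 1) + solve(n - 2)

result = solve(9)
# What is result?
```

Build up from base cases: solve(0)=2, solve(1)=4, solve(2)=6, solve(3)=10, solve(4)=16, solve(5)=26, solve(6)=42, ..., solve(9)=178

Answer: 178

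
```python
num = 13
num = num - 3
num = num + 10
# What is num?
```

Trace:
`num = 13` → num = 13
`num = num - 3` → num = 10
`num = num + 10` → num = 20
So num = 20

Answer: 20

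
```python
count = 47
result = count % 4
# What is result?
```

Trace:
`count = 47` → count = 47
`result = count % 4` → result = 3
So result = 3

Answer: 3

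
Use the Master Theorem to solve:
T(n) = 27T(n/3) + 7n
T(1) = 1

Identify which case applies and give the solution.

a=27, b=3, f(n)=7n. log_3(27) = 3. Since c=1 < 3, Case 1 applies: T(n) = Θ(n^log_b(a)) = O(n^3).

Answer: O(n^3) - Case 1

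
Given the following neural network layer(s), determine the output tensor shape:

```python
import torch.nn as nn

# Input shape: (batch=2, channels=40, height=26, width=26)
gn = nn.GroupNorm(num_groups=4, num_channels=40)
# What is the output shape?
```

Input: (2, 40, 26, 26) -> Output: (2, 40, 26, 26)

Answer: (2, 40, 26, 26)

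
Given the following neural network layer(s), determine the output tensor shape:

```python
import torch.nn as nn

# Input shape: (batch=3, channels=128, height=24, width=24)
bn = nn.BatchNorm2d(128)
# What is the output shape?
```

Input: (3, 128, 24, 24) -> Output: (3, 128, 24, 24)

Answer: (3, 128, 24, 24)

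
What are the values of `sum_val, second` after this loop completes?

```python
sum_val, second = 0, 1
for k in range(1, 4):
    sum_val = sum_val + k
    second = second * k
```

Sum and factorial of 1 to 3
`sum_val, second` takes the values: (0, 1) → (1, 1) → (3, 1) → (3, 2) → (6, 2) → (6, 6)

Answer: 6, 6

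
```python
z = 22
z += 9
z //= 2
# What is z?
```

Trace:
`z = 22` → z = 22
`z += 9` → z = 31
`z //= 2` → z = 15
So z = 15

Answer: 15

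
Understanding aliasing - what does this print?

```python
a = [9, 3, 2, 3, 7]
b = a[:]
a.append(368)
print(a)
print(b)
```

Key concept: slice [:] creates copy.
Step by step:
`a = [9, 3, 2, 3, 7]` → a = [9, 3, 2, 3, 7]
`b = a[:]` → b = [9, 3, 2, 3, 7]
`a.append(368)` → a = [9, 3, 2, 3, 7, 368]
`print(a)` → prints [9, 3, 2, 3, 7, 368]
`print(b)` → prints [9, 3, 2, 3, 7]

Answer:
[9, 3, 2, 3, 7, 368]
[9, 3, 2, 3, 7]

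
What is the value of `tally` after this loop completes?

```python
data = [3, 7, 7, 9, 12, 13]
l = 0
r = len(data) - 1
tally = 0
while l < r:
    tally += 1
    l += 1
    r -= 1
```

Iterations until pointers meet (list length 6)
`tally` takes the values: 0 → 1 → 2 → 3

Answer: 3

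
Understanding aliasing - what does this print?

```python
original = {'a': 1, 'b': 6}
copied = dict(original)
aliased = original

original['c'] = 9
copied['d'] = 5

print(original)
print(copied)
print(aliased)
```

Key concept: dict() creates copy, assignment creates alias.
Step by step:
`original = {'a': 1, 'b': 6}` → original = {'a': 1, 'b': 6}
`copied = dict(original)` → copied = {'a': 1, 'b': 6}
`aliased = original` → aliased = {'a': 1, 'b': 6} (same object as original)
`original['c'] = 9` → original = {'a': 1, 'b': 6, 'c': 9} (same object as aliased); aliased = {'a': 1, 'b': 6, 'c': 9} (same object as original)
`copied['d'] = 5` → copied = {'a': 1, 'b': 6, 'd': 5}
`print(original)` → prints {'a': 1, 'b': 6, 'c': 9}
`print(copied)` → prints {'a': 1, 'b': 6, 'd': 5}
`print(aliased)` → prints {'a': 1, 'b': 6, 'c': 9}

Answer:
{'a': 1, 'b': 6, 'c': 9}
{'a': 1, 'b': 6, 'd': 5}
{'a': 1, 'b': 6, 'c': 9}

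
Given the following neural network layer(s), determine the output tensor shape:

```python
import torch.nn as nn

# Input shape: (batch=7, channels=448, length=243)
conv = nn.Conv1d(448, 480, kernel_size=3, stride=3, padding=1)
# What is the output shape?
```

Input: (7, 448, 243) -> Output: (7, 480, 81)

Answer: (7, 480, 81)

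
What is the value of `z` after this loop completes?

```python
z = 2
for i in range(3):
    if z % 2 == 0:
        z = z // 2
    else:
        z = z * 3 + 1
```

Collatz-style transformation from 2
`z` takes the values: 2 → 1 → 4 → 2

Answer: 2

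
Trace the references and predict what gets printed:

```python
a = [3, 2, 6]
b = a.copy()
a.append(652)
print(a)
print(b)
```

Key concept: list.copy() creates independent copy.
Step by step:
`a = [3, 2, 6]` → a = [3, 2, 6]
`b = a.copy()` → b = [3, 2, 6]
`a.append(652)` → a = [3, 2, 6, 652]
`print(a)` → prints [3, 2, 6, 652]
`print(b)` → prints [3, 2, 6]

Answer:
[3, 2, 6, 652]
[3, 2, 6]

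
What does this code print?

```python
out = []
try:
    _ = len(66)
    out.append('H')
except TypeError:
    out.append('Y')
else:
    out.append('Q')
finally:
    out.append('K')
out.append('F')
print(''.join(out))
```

Execution trace: 'Y' (except TypeError) → 'K' (finally) → 'F' (after the try/except). Output: YKF

Answer: YKF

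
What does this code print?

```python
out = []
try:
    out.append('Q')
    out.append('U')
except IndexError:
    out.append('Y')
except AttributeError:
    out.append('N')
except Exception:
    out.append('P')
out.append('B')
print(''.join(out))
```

Execution trace: 'Q' (try body) → 'U' (try body, no exception) → 'B' (after the try/except). Output: QUB

Answer: QUB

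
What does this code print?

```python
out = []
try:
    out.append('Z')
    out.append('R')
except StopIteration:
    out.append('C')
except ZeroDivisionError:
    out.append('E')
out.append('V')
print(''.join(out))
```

Execution trace: 'Z' (try body) → 'R' (try body, no exception) → 'V' (after the try/except). Output: ZRV

Answer: ZRV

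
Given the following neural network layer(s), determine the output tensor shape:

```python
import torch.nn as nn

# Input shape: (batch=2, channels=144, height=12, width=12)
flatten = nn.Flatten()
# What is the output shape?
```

Input: (2, 144, 12, 12) -> Output: (2, 20736)

Answer: (2, 20736)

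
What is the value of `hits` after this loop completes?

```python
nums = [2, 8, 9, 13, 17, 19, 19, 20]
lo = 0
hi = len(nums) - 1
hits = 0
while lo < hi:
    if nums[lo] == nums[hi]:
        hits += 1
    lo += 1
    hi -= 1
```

Count matching pairs from ends
`hits` takes the values: 0

Answer: 0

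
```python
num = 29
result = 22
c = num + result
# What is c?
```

Trace:
`num = 29` → num = 29
`result = 22` → result = 22
`c = num + result` → c = 51
So c = 51

Answer: 51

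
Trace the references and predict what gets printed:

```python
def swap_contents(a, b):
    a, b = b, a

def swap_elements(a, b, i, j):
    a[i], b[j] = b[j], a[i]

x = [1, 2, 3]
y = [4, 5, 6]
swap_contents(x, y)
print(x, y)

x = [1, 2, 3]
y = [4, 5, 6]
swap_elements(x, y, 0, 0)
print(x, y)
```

Key concept: parameter rebinding vs mutation.
Step by step:
`x = [1, 2, 3]` → x = [1, 2, 3]
`y = [4, 5, 6]` → y = [4, 5, 6]
`swap_contents(x, y)` → no visible change to tracked variables
`print(x, y)` → prints [1, 2, 3] [4, 5, 6]
`x = [1, 2, 3]` → x = [1, 2, 3]
`y = [4, 5, 6]` → y = [4, 5, 6]
`swap_elements(x, y, 0, 0)` → x = [4, 2, 3]; y = [1, 5, 6]
`print(x, y)` → prints [4, 2, 3] [1, 5, 6]

Answer:
[1, 2, 3] [4, 5, 6]
[4, 2, 3] [1, 5, 6]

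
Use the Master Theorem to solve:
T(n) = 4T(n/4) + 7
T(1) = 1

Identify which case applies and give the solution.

a=4, b=4, f(n)=7. log_4(4) = 1. Since c=0 < 1, Case 1 applies: T(n) = Θ(n^log_b(a)) = O(n).

Answer: O(n) - Case 1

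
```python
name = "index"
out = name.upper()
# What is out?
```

Trace:
`name = "index"` → name = 'index'
`out = name.upper()` → out = 'INDEX'
So out = 'INDEX'

Answer: 'INDEX'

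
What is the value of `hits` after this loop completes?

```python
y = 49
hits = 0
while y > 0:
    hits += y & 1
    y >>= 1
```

Count set bits in 49 (binary: 0b110001)
`hits` takes the values: 0 → 1 → 2 → 3

Answer: 3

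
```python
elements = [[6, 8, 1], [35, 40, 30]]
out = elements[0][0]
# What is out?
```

Trace:
`elements = [[6, 8, 1], [35, 40, 30]]` → elements = [[6, 8, 1], [35, 40, 30]]
`out = elements[0][0]` → out = 6
So out = 6

Answer: 6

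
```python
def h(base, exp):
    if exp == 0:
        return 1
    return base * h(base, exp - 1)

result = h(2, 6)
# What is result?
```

h(2, 6) = 2 * 2 * 2 * 2 * 2 * 2 = 64

Answer: 64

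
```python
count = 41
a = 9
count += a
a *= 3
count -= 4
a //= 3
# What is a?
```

Trace:
`count = 41` → count = 41
`a = 9` → a = 9
`count += a` → count = 50
`a *= 3` → a = 27
`count -= 4` → count = 46
`a //= 3` → a = 9
So a = 9

Answer: 9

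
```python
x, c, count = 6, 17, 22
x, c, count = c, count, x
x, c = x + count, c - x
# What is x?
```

Trace:
`x, c, count = 6, 17, 22` → x = 6; c = 17; count = 22
`x, c, count = c, count, x` → x = 17; c = 22; count = 6
`x, c = x + count, c - x` → x = 23; c = 5
So x = 23

Answer: 23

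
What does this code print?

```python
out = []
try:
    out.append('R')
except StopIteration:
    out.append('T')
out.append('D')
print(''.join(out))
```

Execution trace: 'R' (try body, no exception) → 'D' (after the try/except). Output: RD

Answer: RD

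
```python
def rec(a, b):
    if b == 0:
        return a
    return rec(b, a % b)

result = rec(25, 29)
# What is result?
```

rec(25, 29) -> rec(29, 25) -> rec(25, 4) -> rec(4, 1) -> rec(1, 0) -> 1

Answer: 1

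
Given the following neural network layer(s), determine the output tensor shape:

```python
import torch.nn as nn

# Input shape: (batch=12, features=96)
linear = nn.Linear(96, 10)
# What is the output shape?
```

Input: (12, 96) -> Output: (12, 10)

Answer: (12, 10)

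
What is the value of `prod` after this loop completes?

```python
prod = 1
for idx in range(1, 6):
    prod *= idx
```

5! = 120
`prod` takes the values: 1 → 2 → 6 → 24 → 120

Answer: 120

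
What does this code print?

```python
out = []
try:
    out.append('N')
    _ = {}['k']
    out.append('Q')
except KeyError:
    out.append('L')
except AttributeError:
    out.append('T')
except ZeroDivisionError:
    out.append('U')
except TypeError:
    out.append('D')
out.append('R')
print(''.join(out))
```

Execution trace: 'N' (try body) → 'L' (except KeyError) → 'R' (after the try/except). Output: NLR

Answer: NLR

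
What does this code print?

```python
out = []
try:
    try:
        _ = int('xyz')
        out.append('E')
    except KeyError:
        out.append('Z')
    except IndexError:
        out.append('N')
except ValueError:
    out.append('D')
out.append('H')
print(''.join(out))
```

Execution trace: 'D' (outer except ValueError) → 'H' (after the try/except). Output: DH

Answer: DH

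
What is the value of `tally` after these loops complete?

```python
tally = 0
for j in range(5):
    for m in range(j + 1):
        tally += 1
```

Triangle: 1 + 2 + ... + 5
`tally` takes the values: 0 → 1 → 2 → 3 → 4 → 5 → 6 → 7 → 8 → 9 → 10 → 11 → 12 → 13 → 14 → 15

Answer: 15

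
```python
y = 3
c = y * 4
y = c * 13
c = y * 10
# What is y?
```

Trace:
`y = 3` → y = 3
`c = y * 4` → c = 12
`y = c * 13` → y = 156
`c = y * 10` → c = 1560
So y = 156

Answer: 156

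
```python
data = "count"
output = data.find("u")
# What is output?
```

Trace:
`data = "count"` → data = 'count'
`output = data.find("u")` → output = 2
So output = 2

Answer: 2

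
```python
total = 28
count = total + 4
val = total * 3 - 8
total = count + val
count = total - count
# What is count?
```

Trace:
`total = 28` → total = 28
`count = total + 4` → count = 32
`val = total * 3 - 8` → val = 76
`total = count + val` → total = 108
`count = total - count` → count = 76
So count = 76

Answer: 76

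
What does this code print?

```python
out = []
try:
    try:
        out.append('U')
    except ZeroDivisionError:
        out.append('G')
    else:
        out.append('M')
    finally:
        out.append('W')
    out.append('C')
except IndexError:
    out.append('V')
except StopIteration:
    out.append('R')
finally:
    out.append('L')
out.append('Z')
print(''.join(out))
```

Execution trace: 'U' (inner try body, no exception) → 'M' (inner else) → 'W' (inner finally) → 'C' (try body, no exception) → 'L' (finally) → 'Z' (after the try/except). Output: UMWCLZ

Answer: UMWCLZ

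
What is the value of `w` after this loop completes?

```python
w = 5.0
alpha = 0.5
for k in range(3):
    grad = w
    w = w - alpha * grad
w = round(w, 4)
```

Gradient descent: w = 5.0 * (1 - 0.5)^3
`w` takes the values: 5.0 → 2.5 → 1.25 → 0.625

Answer: 0.625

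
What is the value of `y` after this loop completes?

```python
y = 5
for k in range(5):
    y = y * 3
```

Multiply by 3, 5 times: 5 * 3^5 = 1215
`y` takes the values: 5 → 15 → 45 → 135 → 405 → 1215

Answer: 1215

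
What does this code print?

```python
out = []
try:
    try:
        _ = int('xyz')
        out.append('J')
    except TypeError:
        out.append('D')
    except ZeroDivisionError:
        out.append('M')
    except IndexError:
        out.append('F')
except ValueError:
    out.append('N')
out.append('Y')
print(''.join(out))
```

Execution trace: 'N' (outer except ValueError) → 'Y' (after the try/except). Output: NY

Answer: NY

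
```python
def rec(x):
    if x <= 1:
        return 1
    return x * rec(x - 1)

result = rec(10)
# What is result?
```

rec(10) = 10 * 9 * 8 * 7 * 6 * 5 * 4 * 3 * 2 * 1 = 3628800

Answer: 3628800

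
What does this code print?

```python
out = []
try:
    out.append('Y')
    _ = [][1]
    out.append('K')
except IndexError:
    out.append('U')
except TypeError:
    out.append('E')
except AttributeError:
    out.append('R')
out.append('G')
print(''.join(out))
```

Execution trace: 'Y' (try body) → 'U' (except IndexError) → 'G' (after the try/except). Output: YUG

Answer: YUG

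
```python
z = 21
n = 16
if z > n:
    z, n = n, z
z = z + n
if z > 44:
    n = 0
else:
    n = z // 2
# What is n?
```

Trace:
`z = 21` → z = 21
`n = 16` → n = 16
`if z > n: ...` → z > n is True → z = 16; n = 21
`z = z + n` → z = 37
`if z > 44: ...` → z > 44 is False, take else branch → n = 18
So n = 18

Answer: 18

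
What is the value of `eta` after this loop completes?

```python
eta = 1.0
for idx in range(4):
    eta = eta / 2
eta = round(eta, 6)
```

Halving LR 4 times: 1 / 2^4
`eta` takes the values: 1.0 → 0.5 → 0.25 → 0.125 → 0.0625

Answer: 0.0625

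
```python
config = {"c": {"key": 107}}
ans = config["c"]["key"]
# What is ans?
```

Trace:
`config = {"c": {"key": 107}}` → config = {'c': {'key': 107}}
`ans = config["c"]["key"]` → ans = 107
So ans = 107

Answer: 107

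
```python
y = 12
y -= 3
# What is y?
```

Trace:
`y = 12` → y = 12
`y -= 3` → y = 9
So y = 9

Answer: 9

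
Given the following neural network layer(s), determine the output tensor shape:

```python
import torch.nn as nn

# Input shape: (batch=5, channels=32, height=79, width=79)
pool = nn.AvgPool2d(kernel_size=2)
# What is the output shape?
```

Input: (5, 32, 79, 79) -> Output: (5, 32, 39, 39)

Answer: (5, 32, 39, 39)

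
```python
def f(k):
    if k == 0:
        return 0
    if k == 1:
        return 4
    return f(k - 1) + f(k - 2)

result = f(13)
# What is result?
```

Build up from base cases: f(0)=0, f(1)=4, f(2)=4, f(3)=8, f(4)=12, f(5)=20, f(6)=32, ..., f(13)=932

Answer: 932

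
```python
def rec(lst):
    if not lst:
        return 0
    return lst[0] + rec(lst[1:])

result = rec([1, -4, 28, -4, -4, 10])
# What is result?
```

1 + (-4) + 28 + (-4) + (-4) + 10 + 0 = 27

Answer: 27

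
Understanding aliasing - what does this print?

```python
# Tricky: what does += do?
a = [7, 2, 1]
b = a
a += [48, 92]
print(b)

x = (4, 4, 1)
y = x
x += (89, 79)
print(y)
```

Key concept: += behavior differs for mutable vs immutable.
Step by step:
`a = [7, 2, 1]` → a = [7, 2, 1]
`b = a` → b = [7, 2, 1] (same object as a)
`a += [48, 92]` → a = [7, 2, 1, 48, 92] (same object as b); b = [7, 2, 1, 48, 92] (same object as a)
`print(b)` → prints [7, 2, 1, 48, 92]
`x = (4, 4, 1)` → x = (4, 4, 1)
`y = x` → y = (4, 4, 1)
`x += (89, 79)` → x = (4, 4, 1, 89, 79)
`print(y)` → prints (4, 4, 1)

Answer:
[7, 2, 1, 48, 92]
(4, 4, 1)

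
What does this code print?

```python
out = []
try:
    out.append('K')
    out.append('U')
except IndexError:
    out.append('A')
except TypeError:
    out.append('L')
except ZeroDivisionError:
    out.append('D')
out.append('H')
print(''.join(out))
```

Execution trace: 'K' (try body) → 'U' (try body, no exception) → 'H' (after the try/except). Output: KUH

Answer: KUH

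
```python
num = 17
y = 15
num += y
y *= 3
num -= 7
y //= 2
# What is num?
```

Trace:
`num = 17` → num = 17
`y = 15` → y = 15
`num += y` → num = 32
`y *= 3` → y = 45
`num -= 7` → num = 25
`y //= 2` → y = 22
So num = 25

Answer: 25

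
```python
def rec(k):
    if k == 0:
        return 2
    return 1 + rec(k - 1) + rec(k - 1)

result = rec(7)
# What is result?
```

rec(k) = 1 + 2·rec(k-1), rec(0)=2. Closed form: (2+1)·2^7 - 1 = 383.

Answer: 383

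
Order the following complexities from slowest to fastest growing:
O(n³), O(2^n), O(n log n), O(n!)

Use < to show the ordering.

Ordered by growth rate: O(n log n) < O(n³) < O(2^n) < O(n!)

Answer: O(n log n) < O(n³) < O(2^n) < O(n!)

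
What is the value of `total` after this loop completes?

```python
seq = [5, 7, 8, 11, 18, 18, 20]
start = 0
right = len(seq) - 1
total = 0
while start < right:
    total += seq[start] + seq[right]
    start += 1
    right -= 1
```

Sum of pairs from ends
`total` takes the values: 0 → 25 → 50 → 76

Answer: 76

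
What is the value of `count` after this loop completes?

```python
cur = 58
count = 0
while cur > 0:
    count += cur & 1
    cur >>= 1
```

Count set bits in 58 (binary: 0b111010)
`count` takes the values: 0 → 1 → 2 → 3 → 4

Answer: 4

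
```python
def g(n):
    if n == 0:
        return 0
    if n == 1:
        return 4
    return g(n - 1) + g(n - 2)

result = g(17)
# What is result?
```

Build up from base cases: g(0)=0, g(1)=4, g(2)=4, g(3)=8, g(4)=12, g(5)=20, g(6)=32, ..., g(17)=6388

Answer: 6388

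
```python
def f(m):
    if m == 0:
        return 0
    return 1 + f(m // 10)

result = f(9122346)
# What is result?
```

Count of digits of 9122346: 7

Answer: 7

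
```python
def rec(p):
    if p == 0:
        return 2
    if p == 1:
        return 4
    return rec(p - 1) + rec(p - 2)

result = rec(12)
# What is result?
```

Build up from base cases: rec(0)=2, rec(1)=4, rec(2)=6, rec(3)=10, rec(4)=16, rec(5)=26, rec(6)=42, ..., rec(12)=754

Answer: 754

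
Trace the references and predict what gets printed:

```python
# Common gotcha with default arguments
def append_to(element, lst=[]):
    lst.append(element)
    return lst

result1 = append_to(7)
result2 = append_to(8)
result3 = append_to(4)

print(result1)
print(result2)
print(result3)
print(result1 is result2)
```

Key concept: mutable default argument gotcha.
Step by step:
`result1 = append_to(7)` → result1 = [7]
`result2 = append_to(8)` → result1 = [7, 8] (same object as result2); result2 = [7, 8] (same object as result1)
`result3 = append_to(4)` → result1 = [7, 8, 4] (same object as result2, result3); result2 = [7, 8, 4] (same object as result1, result3); result3 = [7, 8, 4] (same object as result1, result2)
`print(result1)` → prints [7, 8, 4]
`print(result2)` → prints [7, 8, 4]
`print(result3)` → prints [7, 8, 4]
`print(result1 is result2)` → prints True

Answer:
[7, 8, 4]
[7, 8, 4]
[7, 8, 4]
True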